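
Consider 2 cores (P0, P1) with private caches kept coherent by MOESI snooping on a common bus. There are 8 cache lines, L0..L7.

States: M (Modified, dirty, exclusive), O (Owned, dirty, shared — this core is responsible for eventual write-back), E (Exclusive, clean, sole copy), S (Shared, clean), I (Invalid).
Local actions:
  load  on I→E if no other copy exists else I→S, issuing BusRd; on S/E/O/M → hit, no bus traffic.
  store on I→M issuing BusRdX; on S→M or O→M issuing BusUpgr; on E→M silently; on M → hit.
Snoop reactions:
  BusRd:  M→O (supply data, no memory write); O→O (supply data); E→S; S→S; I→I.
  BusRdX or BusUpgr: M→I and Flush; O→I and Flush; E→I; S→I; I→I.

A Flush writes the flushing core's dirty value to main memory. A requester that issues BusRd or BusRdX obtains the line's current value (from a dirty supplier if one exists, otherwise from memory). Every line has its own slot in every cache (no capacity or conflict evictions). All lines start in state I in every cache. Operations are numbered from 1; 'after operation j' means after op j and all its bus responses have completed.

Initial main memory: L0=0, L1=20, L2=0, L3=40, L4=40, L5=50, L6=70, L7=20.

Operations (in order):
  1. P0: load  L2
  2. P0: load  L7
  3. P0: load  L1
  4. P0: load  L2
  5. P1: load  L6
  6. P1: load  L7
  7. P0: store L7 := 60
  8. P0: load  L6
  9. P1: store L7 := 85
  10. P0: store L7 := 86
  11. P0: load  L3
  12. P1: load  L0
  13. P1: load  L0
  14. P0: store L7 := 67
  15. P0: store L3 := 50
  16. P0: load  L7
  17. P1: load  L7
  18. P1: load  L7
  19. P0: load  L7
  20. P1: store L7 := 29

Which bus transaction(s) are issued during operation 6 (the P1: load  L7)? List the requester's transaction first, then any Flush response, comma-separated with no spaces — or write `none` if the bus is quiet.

  op1 P0: load  L2 → E/I on L2; bus BusRd; mem=0
  op2 P0: load  L7 → E/I on L7; bus BusRd; mem=20
  op3 P0: load  L1 → E/I on L1; bus BusRd; mem=20
  op4 P0: load  L2 → E/I on L2; bus (none); mem=0
  op5 P1: load  L6 → I/E on L6; bus BusRd; mem=70
  op6 P1: load  L7 → S/S on L7; bus BusRd; mem=20
  op7 P0: store L7 := 60 → M/I on L7; bus BusUpgr; mem=20
  op8 P0: load  L6 → S/S on L6; bus BusRd; mem=70
  op9 P1: store L7 := 85 → I/M on L7; bus BusRdX Flush; mem=60
  op10 P0: store L7 := 86 → M/I on L7; bus BusRdX Flush; mem=85
  op11 P0: load  L3 → E/I on L3; bus BusRd; mem=40
  op12 P1: load  L0 → I/E on L0; bus BusRd; mem=0
  op13 P1: load  L0 → I/E on L0; bus (none); mem=0
  op14 P0: store L7 := 67 → M/I on L7; bus (none); mem=85
  op15 P0: store L3 := 50 → M/I on L3; bus (none); mem=40
  op16 P0: load  L7 → M/I on L7; bus (none); mem=85
  op17 P1: load  L7 → O/S on L7; bus BusRd; mem=85
  op18 P1: load  L7 → O/S on L7; bus (none); mem=85
  op19 P0: load  L7 → O/S on L7; bus (none); mem=85
  op20 P1: store L7 := 29 → I/M on L7; bus BusUpgr Flush; mem=67

bus = BusRd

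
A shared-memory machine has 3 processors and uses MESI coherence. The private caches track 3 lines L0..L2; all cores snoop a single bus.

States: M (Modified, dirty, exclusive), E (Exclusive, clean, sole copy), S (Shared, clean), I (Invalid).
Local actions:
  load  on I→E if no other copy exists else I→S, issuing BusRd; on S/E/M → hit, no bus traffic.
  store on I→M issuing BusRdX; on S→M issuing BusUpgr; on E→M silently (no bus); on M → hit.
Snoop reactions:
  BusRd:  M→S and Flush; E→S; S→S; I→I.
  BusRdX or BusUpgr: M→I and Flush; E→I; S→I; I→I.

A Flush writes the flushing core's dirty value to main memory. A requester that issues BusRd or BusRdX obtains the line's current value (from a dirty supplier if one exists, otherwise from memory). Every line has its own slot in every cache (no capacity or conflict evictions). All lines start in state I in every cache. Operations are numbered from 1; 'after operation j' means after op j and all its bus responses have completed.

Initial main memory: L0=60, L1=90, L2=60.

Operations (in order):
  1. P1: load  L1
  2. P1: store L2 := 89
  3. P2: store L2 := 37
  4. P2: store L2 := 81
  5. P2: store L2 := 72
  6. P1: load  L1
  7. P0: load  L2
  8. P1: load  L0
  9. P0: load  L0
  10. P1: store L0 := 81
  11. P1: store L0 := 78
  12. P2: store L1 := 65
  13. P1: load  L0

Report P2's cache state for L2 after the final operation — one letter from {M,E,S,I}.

step 1: P1: load  L1  ⟶  IEI  (L1)  txn=BusRd  M[L1]=90
step 2: P1: store L2 := 89  ⟶  IMI  (L2)  txn=BusRdX  M[L2]=60
step 3: P2: store L2 := 37  ⟶  IIM  (L2)  txn=BusRdX+Flush  M[L2]=89
step 4: P2: store L2 := 81  ⟶  IIM  (L2)  txn=∅  M[L2]=89
step 5: P2: store L2 := 72  ⟶  IIM  (L2)  txn=∅  M[L2]=89
step 6: P1: load  L1  ⟶  IEI  (L1)  txn=∅  M[L1]=90
step 7: P0: load  L2  ⟶  SIS  (L2)  txn=BusRd+Flush  M[L2]=72
step 8: P1: load  L0  ⟶  IEI  (L0)  txn=BusRd  M[L0]=60
step 9: P0: load  L0  ⟶  SSI  (L0)  txn=BusRd  M[L0]=60
step 10: P1: store L0 := 81  ⟶  IMI  (L0)  txn=BusUpgr  M[L0]=60
step 11: P1: store L0 := 78  ⟶  IMI  (L0)  txn=∅  M[L0]=60
step 12: P2: store L1 := 65  ⟶  IIM  (L1)  txn=BusRdX  M[L1]=90
step 13: P1: load  L0  ⟶  IMI  (L0)  txn=∅  M[L0]=60

state = S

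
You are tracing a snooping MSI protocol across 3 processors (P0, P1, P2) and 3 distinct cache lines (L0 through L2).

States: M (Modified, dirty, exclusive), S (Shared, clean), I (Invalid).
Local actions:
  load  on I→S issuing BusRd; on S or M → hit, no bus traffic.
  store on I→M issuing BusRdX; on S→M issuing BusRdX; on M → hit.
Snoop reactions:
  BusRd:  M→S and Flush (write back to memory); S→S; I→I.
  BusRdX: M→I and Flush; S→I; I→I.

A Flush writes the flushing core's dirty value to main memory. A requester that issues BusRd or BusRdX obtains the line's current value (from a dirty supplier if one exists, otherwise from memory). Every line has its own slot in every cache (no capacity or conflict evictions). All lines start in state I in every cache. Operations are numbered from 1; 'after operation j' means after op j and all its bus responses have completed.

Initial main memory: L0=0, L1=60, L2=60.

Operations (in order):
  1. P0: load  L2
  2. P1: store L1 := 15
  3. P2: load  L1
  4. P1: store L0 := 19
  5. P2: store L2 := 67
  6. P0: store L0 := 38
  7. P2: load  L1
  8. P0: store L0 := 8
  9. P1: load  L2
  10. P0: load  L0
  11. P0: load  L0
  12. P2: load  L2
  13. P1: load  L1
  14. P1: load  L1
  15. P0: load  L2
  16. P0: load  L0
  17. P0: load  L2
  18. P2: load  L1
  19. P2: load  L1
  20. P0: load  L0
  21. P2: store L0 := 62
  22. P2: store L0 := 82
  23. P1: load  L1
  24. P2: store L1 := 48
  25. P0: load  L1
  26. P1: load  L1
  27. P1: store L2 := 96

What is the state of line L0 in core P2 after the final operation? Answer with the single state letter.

state = M

step 1: P0: load  L2  ⟶  SII  (L2)  txn=BusRd  M[L2]=60
step 2: P1: store L1 := 15  ⟶  IMI  (L1)  txn=BusRdX  M[L1]=60
step 3: P2: load  L1  ⟶  ISS  (L1)  txn=BusRd+Flush  M[L1]=15
step 4: P1: store L0 := 19  ⟶  IMI  (L0)  txn=BusRdX  M[L0]=0
step 5: P2: store L2 := 67  ⟶  IIM  (L2)  txn=BusRdX  M[L2]=60
step 6: P0: store L0 := 38  ⟶  MII  (L0)  txn=BusRdX+Flush  M[L0]=19
step 7: P2: load  L1  ⟶  ISS  (L1)  txn=∅  M[L1]=15
step 8: P0: store L0 := 8  ⟶  MII  (L0)  txn=∅  M[L0]=19
step 9: P1: load  L2  ⟶  ISS  (L2)  txn=BusRd+Flush  M[L2]=67
step 10: P0: load  L0  ⟶  MII  (L0)  txn=∅  M[L0]=19
step 11: P0: load  L0  ⟶  MII  (L0)  txn=∅  M[L0]=19
step 12: P2: load  L2  ⟶  ISS  (L2)  txn=∅  M[L2]=67
step 13: P1: load  L1  ⟶  ISS  (L1)  txn=∅  M[L1]=15
step 14: P1: load  L1  ⟶  ISS  (L1)  txn=∅  M[L1]=15
step 15: P0: load  L2  ⟶  SSS  (L2)  txn=BusRd  M[L2]=67
step 16: P0: load  L0  ⟶  MII  (L0)  txn=∅  M[L0]=19
step 17: P0: load  L2  ⟶  SSS  (L2)  txn=∅  M[L2]=67
step 18: P2: load  L1  ⟶  ISS  (L1)  txn=∅  M[L1]=15
step 19: P2: load  L1  ⟶  ISS  (L1)  txn=∅  M[L1]=15
step 20: P0: load  L0  ⟶  MII  (L0)  txn=∅  M[L0]=19
step 21: P2: store L0 := 62  ⟶  IIM  (L0)  txn=BusRdX+Flush  M[L0]=8
step 22: P2: store L0 := 82  ⟶  IIM  (L0)  txn=∅  M[L0]=8
step 23: P1: load  L1  ⟶  ISS  (L1)  txn=∅  M[L1]=15
step 24: P2: store L1 := 48  ⟶  IIM  (L1)  txn=BusRdX  M[L1]=15
step 25: P0: load  L1  ⟶  SIS  (L1)  txn=BusRd+Flush  M[L1]=48
step 26: P1: load  L1  ⟶  SSS  (L1)  txn=BusRd  M[L1]=48
step 27: P1: store L2 := 96  ⟶  IMI  (L2)  txn=BusRdX  M[L2]=67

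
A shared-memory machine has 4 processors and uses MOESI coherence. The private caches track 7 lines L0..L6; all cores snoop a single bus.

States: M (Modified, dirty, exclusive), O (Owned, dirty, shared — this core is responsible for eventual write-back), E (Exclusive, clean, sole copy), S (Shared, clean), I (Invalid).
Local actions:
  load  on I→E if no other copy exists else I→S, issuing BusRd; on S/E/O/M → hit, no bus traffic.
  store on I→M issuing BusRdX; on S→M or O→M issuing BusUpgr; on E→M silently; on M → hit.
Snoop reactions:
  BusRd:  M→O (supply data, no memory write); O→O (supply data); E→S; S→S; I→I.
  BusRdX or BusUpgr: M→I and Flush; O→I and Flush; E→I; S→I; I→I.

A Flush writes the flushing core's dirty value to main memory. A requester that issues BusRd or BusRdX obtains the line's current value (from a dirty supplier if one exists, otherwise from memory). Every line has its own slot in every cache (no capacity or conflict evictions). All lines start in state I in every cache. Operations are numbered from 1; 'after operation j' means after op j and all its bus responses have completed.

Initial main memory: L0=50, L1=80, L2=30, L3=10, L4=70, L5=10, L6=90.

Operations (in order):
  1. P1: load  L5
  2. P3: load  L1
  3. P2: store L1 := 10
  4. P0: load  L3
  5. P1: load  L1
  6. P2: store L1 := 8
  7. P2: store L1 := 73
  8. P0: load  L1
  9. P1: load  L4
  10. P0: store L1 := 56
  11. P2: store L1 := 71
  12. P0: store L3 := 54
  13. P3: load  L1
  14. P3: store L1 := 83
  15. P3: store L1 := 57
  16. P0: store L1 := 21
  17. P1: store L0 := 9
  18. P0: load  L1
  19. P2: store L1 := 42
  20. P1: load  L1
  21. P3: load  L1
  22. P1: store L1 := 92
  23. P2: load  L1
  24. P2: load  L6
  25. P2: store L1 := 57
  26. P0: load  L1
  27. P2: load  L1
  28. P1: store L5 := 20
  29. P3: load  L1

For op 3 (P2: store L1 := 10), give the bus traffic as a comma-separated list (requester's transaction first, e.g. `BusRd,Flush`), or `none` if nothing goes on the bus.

step 1: P1: load  L5  ⟶  IEII  (L5)  txn=BusRd  M[L5]=10
step 2: P3: load  L1  ⟶  IIIE  (L1)  txn=BusRd  M[L1]=80
step 3: P2: store L1 := 10  ⟶  IIMI  (L1)  txn=BusRdX  M[L1]=80
step 4: P0: load  L3  ⟶  EIII  (L3)  txn=BusRd  M[L3]=10
step 5: P1: load  L1  ⟶  ISOI  (L1)  txn=BusRd  M[L1]=80
step 6: P2: store L1 := 8  ⟶  IIMI  (L1)  txn=BusUpgr  M[L1]=80
step 7: P2: store L1 := 73  ⟶  IIMI  (L1)  txn=∅  M[L1]=80
step 8: P0: load  L1  ⟶  SIOI  (L1)  txn=BusRd  M[L1]=80
step 9: P1: load  L4  ⟶  IEII  (L4)  txn=BusRd  M[L4]=70
step 10: P0: store L1 := 56  ⟶  MIII  (L1)  txn=BusUpgr+Flush  M[L1]=73
step 11: P2: store L1 := 71  ⟶  IIMI  (L1)  txn=BusRdX+Flush  M[L1]=56
step 12: P0: store L3 := 54  ⟶  MIII  (L3)  txn=∅  M[L3]=10
step 13: P3: load  L1  ⟶  IIOS  (L1)  txn=BusRd  M[L1]=56
step 14: P3: store L1 := 83  ⟶  IIIM  (L1)  txn=BusUpgr+Flush  M[L1]=71
step 15: P3: store L1 := 57  ⟶  IIIM  (L1)  txn=∅  M[L1]=71
step 16: P0: store L1 := 21  ⟶  MIII  (L1)  txn=BusRdX+Flush  M[L1]=57
step 17: P1: store L0 := 9  ⟶  IMII  (L0)  txn=BusRdX  M[L0]=50
step 18: P0: load  L1  ⟶  MIII  (L1)  txn=∅  M[L1]=57
step 19: P2: store L1 := 42  ⟶  IIMI  (L1)  txn=BusRdX+Flush  M[L1]=21
step 20: P1: load  L1  ⟶  ISOI  (L1)  txn=BusRd  M[L1]=21
step 21: P3: load  L1  ⟶  ISOS  (L1)  txn=BusRd  M[L1]=21
step 22: P1: store L1 := 92  ⟶  IMII  (L1)  txn=BusUpgr+Flush  M[L1]=42
step 23: P2: load  L1  ⟶  IOSI  (L1)  txn=BusRd  M[L1]=42
step 24: P2: load  L6  ⟶  IIEI  (L6)  txn=BusRd  M[L6]=90
step 25: P2: store L1 := 57  ⟶  IIMI  (L1)  txn=BusUpgr+Flush  M[L1]=92
step 26: P0: load  L1  ⟶  SIOI  (L1)  txn=BusRd  M[L1]=92
step 27: P2: load  L1  ⟶  SIOI  (L1)  txn=∅  M[L1]=92
step 28: P1: store L5 := 20  ⟶  IMII  (L5)  txn=∅  M[L5]=10
step 29: P3: load  L1  ⟶  SIOS  (L1)  txn=BusRd  M[L1]=92

bus = BusRdX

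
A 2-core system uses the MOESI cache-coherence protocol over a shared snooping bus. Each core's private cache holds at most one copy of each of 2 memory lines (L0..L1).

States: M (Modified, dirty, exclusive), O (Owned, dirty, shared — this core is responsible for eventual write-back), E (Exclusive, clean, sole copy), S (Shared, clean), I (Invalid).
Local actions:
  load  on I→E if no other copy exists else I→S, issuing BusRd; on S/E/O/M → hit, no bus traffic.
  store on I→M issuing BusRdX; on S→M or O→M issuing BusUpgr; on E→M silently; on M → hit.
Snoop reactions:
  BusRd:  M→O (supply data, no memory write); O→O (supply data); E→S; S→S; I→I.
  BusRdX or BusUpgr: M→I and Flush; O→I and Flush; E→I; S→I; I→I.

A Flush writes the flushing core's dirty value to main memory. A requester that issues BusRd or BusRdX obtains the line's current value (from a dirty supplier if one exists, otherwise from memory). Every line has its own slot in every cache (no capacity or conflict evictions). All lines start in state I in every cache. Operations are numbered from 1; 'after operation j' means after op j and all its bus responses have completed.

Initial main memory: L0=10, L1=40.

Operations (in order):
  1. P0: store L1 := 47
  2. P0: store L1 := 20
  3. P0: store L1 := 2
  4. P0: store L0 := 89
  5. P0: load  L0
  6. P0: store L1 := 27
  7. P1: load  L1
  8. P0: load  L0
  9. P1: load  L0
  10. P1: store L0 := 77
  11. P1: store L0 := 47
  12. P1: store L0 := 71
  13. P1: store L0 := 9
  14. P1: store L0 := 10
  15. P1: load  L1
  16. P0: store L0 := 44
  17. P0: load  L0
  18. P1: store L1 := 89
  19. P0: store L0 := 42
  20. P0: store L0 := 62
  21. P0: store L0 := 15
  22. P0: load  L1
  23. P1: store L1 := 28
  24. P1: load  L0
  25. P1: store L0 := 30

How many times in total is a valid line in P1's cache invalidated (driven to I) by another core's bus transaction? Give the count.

[1] P0: store L1 := 47 | P0:M(47), P1:I | bus: BusRdX
[2] P0: store L1 := 20 | P0:M(20), P1:I | bus: none
[3] P0: store L1 := 2 | P0:M(2), P1:I | bus: none
[4] P0: store L0 := 89 | P0:M(89), P1:I | bus: BusRdX
[5] P0: load  L0 | P0:M(89), P1:I | bus: none
[6] P0: store L1 := 27 | P0:M(27), P1:I | bus: none
[7] P1: load  L1 | P0:O(27), P1:S(27) | bus: BusRd
[8] P0: load  L0 | P0:M(89), P1:I | bus: none
[9] P1: load  L0 | P0:O(89), P1:S(89) | bus: BusRd
[10] P1: store L0 := 77 | P0:I, P1:M(77) | bus: BusUpgr,Flush
[11] P1: store L0 := 47 | P0:I, P1:M(47) | bus: none
[12] P1: store L0 := 71 | P0:I, P1:M(71) | bus: none
[13] P1: store L0 := 9 | P0:I, P1:M(9) | bus: none
[14] P1: store L0 := 10 | P0:I, P1:M(10) | bus: none
[15] P1: load  L1 | P0:O(27), P1:S(27) | bus: none
[16] P0: store L0 := 44 | P0:M(44), P1:I | bus: BusRdX,Flush
[17] P0: load  L0 | P0:M(44), P1:I | bus: none
[18] P1: store L1 := 89 | P0:I, P1:M(89) | bus: BusUpgr,Flush
[19] P0: store L0 := 42 | P0:M(42), P1:I | bus: none
[20] P0: store L0 := 62 | P0:M(62), P1:I | bus: none
[21] P0: store L0 := 15 | P0:M(15), P1:I | bus: none
[22] P0: load  L1 | P0:S(89), P1:O(89) | bus: BusRd
[23] P1: store L1 := 28 | P0:I, P1:M(28) | bus: BusUpgr
[24] P1: load  L0 | P0:O(15), P1:S(15) | bus: BusRd
[25] P1: store L0 := 30 | P0:I, P1:M(30) | bus: BusUpgr,Flush

invalidations = 1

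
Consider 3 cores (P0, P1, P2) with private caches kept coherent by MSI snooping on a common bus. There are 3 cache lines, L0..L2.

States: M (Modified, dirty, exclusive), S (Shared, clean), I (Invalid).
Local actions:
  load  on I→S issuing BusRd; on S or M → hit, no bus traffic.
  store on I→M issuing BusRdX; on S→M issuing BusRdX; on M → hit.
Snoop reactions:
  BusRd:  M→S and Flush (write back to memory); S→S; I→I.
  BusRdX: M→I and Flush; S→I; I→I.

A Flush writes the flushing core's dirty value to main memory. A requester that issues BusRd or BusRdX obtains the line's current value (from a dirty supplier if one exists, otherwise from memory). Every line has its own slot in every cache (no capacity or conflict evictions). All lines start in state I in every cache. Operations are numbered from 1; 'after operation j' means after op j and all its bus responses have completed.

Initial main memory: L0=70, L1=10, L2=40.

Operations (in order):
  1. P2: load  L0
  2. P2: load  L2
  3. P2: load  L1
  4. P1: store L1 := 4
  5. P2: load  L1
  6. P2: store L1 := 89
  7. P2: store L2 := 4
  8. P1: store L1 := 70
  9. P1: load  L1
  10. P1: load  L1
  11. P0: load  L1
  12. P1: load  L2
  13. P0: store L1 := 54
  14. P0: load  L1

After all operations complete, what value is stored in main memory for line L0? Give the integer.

  op1 P2: load  L0 → I/I/S on L0; bus BusRd; mem=70
  op2 P2: load  L2 → I/I/S on L2; bus BusRd; mem=40
  op3 P2: load  L1 → I/I/S on L1; bus BusRd; mem=10
  op4 P1: store L1 := 4 → I/M/I on L1; bus BusRdX; mem=10
  op5 P2: load  L1 → I/S/S on L1; bus BusRd Flush; mem=4
  op6 P2: store L1 := 89 → I/I/M on L1; bus BusRdX; mem=4
  op7 P2: store L2 := 4 → I/I/M on L2; bus BusRdX; mem=40
  op8 P1: store L1 := 70 → I/M/I on L1; bus BusRdX Flush; mem=89
  op9 P1: load  L1 → I/M/I on L1; bus (none); mem=89
  op10 P1: load  L1 → I/M/I on L1; bus (none); mem=89
  op11 P0: load  L1 → S/S/I on L1; bus BusRd Flush; mem=70
  op12 P1: load  L2 → I/S/S on L2; bus BusRd Flush; mem=4
  op13 P0: store L1 := 54 → M/I/I on L1; bus BusRdX; mem=70
  op14 P0: load  L1 → M/I/I on L1; bus (none); mem=70

memory[L0] = 70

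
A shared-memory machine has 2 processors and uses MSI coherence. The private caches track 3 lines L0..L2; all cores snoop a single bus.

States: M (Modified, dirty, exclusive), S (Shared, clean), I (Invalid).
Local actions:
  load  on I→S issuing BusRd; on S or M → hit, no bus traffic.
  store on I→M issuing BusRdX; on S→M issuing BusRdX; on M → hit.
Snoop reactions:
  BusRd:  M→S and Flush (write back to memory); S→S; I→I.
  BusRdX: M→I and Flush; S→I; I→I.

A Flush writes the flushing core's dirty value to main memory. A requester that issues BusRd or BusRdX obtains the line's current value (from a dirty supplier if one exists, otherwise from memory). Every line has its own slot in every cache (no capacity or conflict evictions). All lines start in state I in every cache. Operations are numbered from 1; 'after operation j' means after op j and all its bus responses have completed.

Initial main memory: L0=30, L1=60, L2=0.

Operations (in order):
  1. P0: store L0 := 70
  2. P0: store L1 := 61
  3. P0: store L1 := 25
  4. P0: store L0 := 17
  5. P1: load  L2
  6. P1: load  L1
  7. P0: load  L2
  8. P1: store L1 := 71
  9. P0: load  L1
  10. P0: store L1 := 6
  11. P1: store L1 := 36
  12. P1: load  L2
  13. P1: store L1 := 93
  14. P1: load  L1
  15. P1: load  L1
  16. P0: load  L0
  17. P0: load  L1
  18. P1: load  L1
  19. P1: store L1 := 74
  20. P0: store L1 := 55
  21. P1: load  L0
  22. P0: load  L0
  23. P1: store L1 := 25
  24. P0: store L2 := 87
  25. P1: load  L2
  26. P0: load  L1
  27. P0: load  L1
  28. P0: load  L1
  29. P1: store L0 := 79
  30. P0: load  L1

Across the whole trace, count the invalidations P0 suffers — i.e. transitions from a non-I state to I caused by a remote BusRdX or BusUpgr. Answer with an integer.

invalidations = 5

step 1: P0: store L0 := 70  ⟶  MI  (L0)  txn=BusRdX  M[L0]=30
step 2: P0: store L1 := 61  ⟶  MI  (L1)  txn=BusRdX  M[L1]=60
step 3: P0: store L1 := 25  ⟶  MI  (L1)  txn=∅  M[L1]=60
step 4: P0: store L0 := 17  ⟶  MI  (L0)  txn=∅  M[L0]=30
step 5: P1: load  L2  ⟶  IS  (L2)  txn=BusRd  M[L2]=0
step 6: P1: load  L1  ⟶  SS  (L1)  txn=BusRd+Flush  M[L1]=25
step 7: P0: load  L2  ⟶  SS  (L2)  txn=BusRd  M[L2]=0
step 8: P1: store L1 := 71  ⟶  IM  (L1)  txn=BusRdX  M[L1]=25
step 9: P0: load  L1  ⟶  SS  (L1)  txn=BusRd+Flush  M[L1]=71
step 10: P0: store L1 := 6  ⟶  MI  (L1)  txn=BusRdX  M[L1]=71
step 11: P1: store L1 := 36  ⟶  IM  (L1)  txn=BusRdX+Flush  M[L1]=6
step 12: P1: load  L2  ⟶  SS  (L2)  txn=∅  M[L2]=0
step 13: P1: store L1 := 93  ⟶  IM  (L1)  txn=∅  M[L1]=6
step 14: P1: load  L1  ⟶  IM  (L1)  txn=∅  M[L1]=6
step 15: P1: load  L1  ⟶  IM  (L1)  txn=∅  M[L1]=6
step 16: P0: load  L0  ⟶  MI  (L0)  txn=∅  M[L0]=30
step 17: P0: load  L1  ⟶  SS  (L1)  txn=BusRd+Flush  M[L1]=93
step 18: P1: load  L1  ⟶  SS  (L1)  txn=∅  M[L1]=93
step 19: P1: store L1 := 74  ⟶  IM  (L1)  txn=BusRdX  M[L1]=93
step 20: P0: store L1 := 55  ⟶  MI  (L1)  txn=BusRdX+Flush  M[L1]=74
step 21: P1: load  L0  ⟶  SS  (L0)  txn=BusRd+Flush  M[L0]=17
step 22: P0: load  L0  ⟶  SS  (L0)  txn=∅  M[L0]=17
step 23: P1: store L1 := 25  ⟶  IM  (L1)  txn=BusRdX+Flush  M[L1]=55
step 24: P0: store L2 := 87  ⟶  MI  (L2)  txn=BusRdX  M[L2]=0
step 25: P1: load  L2  ⟶  SS  (L2)  txn=BusRd+Flush  M[L2]=87
step 26: P0: load  L1  ⟶  SS  (L1)  txn=BusRd+Flush  M[L1]=25
step 27: P0: load  L1  ⟶  SS  (L1)  txn=∅  M[L1]=25
step 28: P0: load  L1  ⟶  SS  (L1)  txn=∅  M[L1]=25
step 29: P1: store L0 := 79  ⟶  IM  (L0)  txn=BusRdX  M[L0]=17
step 30: P0: load  L1  ⟶  SS  (L1)  txn=∅  M[L1]=25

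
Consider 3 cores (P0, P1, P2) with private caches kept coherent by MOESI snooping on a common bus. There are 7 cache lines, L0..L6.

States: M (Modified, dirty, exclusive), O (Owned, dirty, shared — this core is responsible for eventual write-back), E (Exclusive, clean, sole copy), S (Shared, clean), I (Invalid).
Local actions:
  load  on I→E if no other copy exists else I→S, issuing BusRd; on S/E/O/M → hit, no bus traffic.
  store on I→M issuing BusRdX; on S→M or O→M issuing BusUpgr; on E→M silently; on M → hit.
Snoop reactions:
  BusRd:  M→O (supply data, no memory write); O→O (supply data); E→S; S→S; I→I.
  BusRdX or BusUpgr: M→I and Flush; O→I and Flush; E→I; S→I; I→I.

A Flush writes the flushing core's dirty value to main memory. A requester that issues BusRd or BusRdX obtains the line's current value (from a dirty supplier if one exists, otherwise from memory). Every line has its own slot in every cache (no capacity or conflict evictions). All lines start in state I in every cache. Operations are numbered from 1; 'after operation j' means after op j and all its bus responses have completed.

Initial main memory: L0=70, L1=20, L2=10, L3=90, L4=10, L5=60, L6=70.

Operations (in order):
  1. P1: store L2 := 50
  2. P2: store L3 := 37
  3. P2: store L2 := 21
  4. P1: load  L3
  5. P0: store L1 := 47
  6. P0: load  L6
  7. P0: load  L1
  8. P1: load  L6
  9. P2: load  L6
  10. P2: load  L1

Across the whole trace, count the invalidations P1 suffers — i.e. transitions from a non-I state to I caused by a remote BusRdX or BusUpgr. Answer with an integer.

[1] P1: store L2 := 50 | P0:I, P1:M(50), P2:I | bus: BusRdX
[2] P2: store L3 := 37 | P0:I, P1:I, P2:M(37) | bus: BusRdX
[3] P2: store L2 := 21 | P0:I, P1:I, P2:M(21) | bus: BusRdX,Flush
[4] P1: load  L3 | P0:I, P1:S(37), P2:O(37) | bus: BusRd
[5] P0: store L1 := 47 | P0:M(47), P1:I, P2:I | bus: BusRdX
[6] P0: load  L6 | P0:E(70), P1:I, P2:I | bus: BusRd
[7] P0: load  L1 | P0:M(47), P1:I, P2:I | bus: none
[8] P1: load  L6 | P0:S(70), P1:S(70), P2:I | bus: BusRd
[9] P2: load  L6 | P0:S(70), P1:S(70), P2:S(70) | bus: BusRd
[10] P2: load  L1 | P0:O(47), P1:I, P2:S(47) | bus: BusRd

invalidations = 1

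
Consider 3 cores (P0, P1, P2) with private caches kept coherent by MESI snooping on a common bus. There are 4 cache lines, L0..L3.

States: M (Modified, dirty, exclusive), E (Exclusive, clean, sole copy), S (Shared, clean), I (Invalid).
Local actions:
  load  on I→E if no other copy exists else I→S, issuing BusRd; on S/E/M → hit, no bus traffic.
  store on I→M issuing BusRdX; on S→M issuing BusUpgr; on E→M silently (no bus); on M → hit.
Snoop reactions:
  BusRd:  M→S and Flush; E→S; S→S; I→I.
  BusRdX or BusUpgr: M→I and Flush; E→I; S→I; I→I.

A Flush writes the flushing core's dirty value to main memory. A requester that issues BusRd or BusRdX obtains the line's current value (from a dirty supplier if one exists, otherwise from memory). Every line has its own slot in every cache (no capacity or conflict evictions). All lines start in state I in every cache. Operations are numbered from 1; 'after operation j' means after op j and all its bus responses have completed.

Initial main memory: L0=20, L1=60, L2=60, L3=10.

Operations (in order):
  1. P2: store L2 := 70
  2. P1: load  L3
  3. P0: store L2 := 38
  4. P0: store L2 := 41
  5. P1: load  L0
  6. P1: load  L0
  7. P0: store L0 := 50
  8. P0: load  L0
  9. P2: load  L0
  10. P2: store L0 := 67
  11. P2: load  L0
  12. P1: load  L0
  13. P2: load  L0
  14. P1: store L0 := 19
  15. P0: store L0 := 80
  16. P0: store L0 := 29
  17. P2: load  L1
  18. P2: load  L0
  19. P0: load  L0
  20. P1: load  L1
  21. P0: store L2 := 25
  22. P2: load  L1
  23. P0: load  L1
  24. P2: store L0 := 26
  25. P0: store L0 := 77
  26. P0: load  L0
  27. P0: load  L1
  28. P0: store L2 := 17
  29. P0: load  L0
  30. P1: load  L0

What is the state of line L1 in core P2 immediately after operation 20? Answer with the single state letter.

state = S

1. P2: store L2 := 70  bus=[BusRdX]  L2: P0=I P1=I P2=M  mem[L2]=60
2. P1: load  L3  bus=[BusRd]  L3: P0=I P1=E P2=I  mem[L3]=10
3. P0: store L2 := 38  bus=[BusRdX,Flush]  L2: P0=M P1=I P2=I  mem[L2]=70
4. P0: store L2 := 41  bus=[-]  L2: P0=M P1=I P2=I  mem[L2]=70
5. P1: load  L0  bus=[BusRd]  L0: P0=I P1=E P2=I  mem[L0]=20
6. P1: load  L0  bus=[-]  L0: P0=I P1=E P2=I  mem[L0]=20
7. P0: store L0 := 50  bus=[BusRdX]  L0: P0=M P1=I P2=I  mem[L0]=20
8. P0: load  L0  bus=[-]  L0: P0=M P1=I P2=I  mem[L0]=20
9. P2: load  L0  bus=[BusRd,Flush]  L0: P0=S P1=I P2=S  mem[L0]=50
10. P2: store L0 := 67  bus=[BusUpgr]  L0: P0=I P1=I P2=M  mem[L0]=50
11. P2: load  L0  bus=[-]  L0: P0=I P1=I P2=M  mem[L0]=50
12. P1: load  L0  bus=[BusRd,Flush]  L0: P0=I P1=S P2=S  mem[L0]=67
13. P2: load  L0  bus=[-]  L0: P0=I P1=S P2=S  mem[L0]=67
14. P1: store L0 := 19  bus=[BusUpgr]  L0: P0=I P1=M P2=I  mem[L0]=67
15. P0: store L0 := 80  bus=[BusRdX,Flush]  L0: P0=M P1=I P2=I  mem[L0]=19
16. P0: store L0 := 29  bus=[-]  L0: P0=M P1=I P2=I  mem[L0]=19
17. P2: load  L1  bus=[BusRd]  L1: P0=I P1=I P2=E  mem[L1]=60
18. P2: load  L0  bus=[BusRd,Flush]  L0: P0=S P1=I P2=S  mem[L0]=29
19. P0: load  L0  bus=[-]  L0: P0=S P1=I P2=S  mem[L0]=29
20. P1: load  L1  bus=[BusRd]  L1: P0=I P1=S P2=S  mem[L1]=60
21. P0: store L2 := 25  bus=[-]  L2: P0=M P1=I P2=I  mem[L2]=70
22. P2: load  L1  bus=[-]  L1: P0=I P1=S P2=S  mem[L1]=60
23. P0: load  L1  bus=[BusRd]  L1: P0=S P1=S P2=S  mem[L1]=60
24. P2: store L0 := 26  bus=[BusUpgr]  L0: P0=I P1=I P2=M  mem[L0]=29
25. P0: store L0 := 77  bus=[BusRdX,Flush]  L0: P0=M P1=I P2=I  mem[L0]=26
26. P0: load  L0  bus=[-]  L0: P0=M P1=I P2=I  mem[L0]=26
27. P0: load  L1  bus=[-]  L1: P0=S P1=S P2=S  mem[L1]=60
28. P0: store L2 := 17  bus=[-]  L2: P0=M P1=I P2=I  mem[L2]=70
29. P0: load  L0  bus=[-]  L0: P0=M P1=I P2=I  mem[L0]=26
30. P1: load  L0  bus=[BusRd,Flush]  L0: P0=S P1=S P2=I  mem[L0]=77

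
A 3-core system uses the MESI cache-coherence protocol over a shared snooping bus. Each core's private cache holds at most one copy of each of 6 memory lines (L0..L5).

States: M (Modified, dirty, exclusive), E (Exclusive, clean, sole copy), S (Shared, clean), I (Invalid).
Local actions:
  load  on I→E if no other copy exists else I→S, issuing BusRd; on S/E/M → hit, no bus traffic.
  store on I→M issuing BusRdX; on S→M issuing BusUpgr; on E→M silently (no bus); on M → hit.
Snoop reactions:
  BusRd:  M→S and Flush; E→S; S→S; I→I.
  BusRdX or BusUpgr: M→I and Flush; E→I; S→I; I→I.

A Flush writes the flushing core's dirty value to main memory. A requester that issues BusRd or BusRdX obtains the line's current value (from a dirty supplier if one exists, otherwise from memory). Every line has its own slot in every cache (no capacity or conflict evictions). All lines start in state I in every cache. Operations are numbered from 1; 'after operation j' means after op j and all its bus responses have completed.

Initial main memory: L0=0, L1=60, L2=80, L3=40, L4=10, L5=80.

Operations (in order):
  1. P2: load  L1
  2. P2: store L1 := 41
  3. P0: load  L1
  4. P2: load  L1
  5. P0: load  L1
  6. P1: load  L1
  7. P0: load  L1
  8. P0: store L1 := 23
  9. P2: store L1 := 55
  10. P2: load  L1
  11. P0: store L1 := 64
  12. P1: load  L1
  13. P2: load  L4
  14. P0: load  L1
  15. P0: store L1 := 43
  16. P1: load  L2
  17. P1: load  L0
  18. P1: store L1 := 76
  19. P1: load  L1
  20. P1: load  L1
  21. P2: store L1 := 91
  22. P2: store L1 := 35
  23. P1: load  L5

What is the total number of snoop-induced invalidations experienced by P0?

step 1: P2: load  L1  ⟶  IIE  (L1)  txn=BusRd  M[L1]=60
step 2: P2: store L1 := 41  ⟶  IIM  (L1)  txn=∅  M[L1]=60
step 3: P0: load  L1  ⟶  SIS  (L1)  txn=BusRd+Flush  M[L1]=41
step 4: P2: load  L1  ⟶  SIS  (L1)  txn=∅  M[L1]=41
step 5: P0: load  L1  ⟶  SIS  (L1)  txn=∅  M[L1]=41
step 6: P1: load  L1  ⟶  SSS  (L1)  txn=BusRd  M[L1]=41
step 7: P0: load  L1  ⟶  SSS  (L1)  txn=∅  M[L1]=41
step 8: P0: store L1 := 23  ⟶  MII  (L1)  txn=BusUpgr  M[L1]=41
step 9: P2: store L1 := 55  ⟶  IIM  (L1)  txn=BusRdX+Flush  M[L1]=23
step 10: P2: load  L1  ⟶  IIM  (L1)  txn=∅  M[L1]=23
step 11: P0: store L1 := 64  ⟶  MII  (L1)  txn=BusRdX+Flush  M[L1]=55
step 12: P1: load  L1  ⟶  SSI  (L1)  txn=BusRd+Flush  M[L1]=64
step 13: P2: load  L4  ⟶  IIE  (L4)  txn=BusRd  M[L4]=10
step 14: P0: load  L1  ⟶  SSI  (L1)  txn=∅  M[L1]=64
step 15: P0: store L1 := 43  ⟶  MII  (L1)  txn=BusUpgr  M[L1]=64
step 16: P1: load  L2  ⟶  IEI  (L2)  txn=BusRd  M[L2]=80
step 17: P1: load  L0  ⟶  IEI  (L0)  txn=BusRd  M[L0]=0
step 18: P1: store L1 := 76  ⟶  IMI  (L1)  txn=BusRdX+Flush  M[L1]=43
step 19: P1: load  L1  ⟶  IMI  (L1)  txn=∅  M[L1]=43
step 20: P1: load  L1  ⟶  IMI  (L1)  txn=∅  M[L1]=43
step 21: P2: store L1 := 91  ⟶  IIM  (L1)  txn=BusRdX+Flush  M[L1]=76
step 22: P2: store L1 := 35  ⟶  IIM  (L1)  txn=∅  M[L1]=76
step 23: P1: load  L5  ⟶  IEI  (L5)  txn=BusRd  M[L5]=80

invalidations = 2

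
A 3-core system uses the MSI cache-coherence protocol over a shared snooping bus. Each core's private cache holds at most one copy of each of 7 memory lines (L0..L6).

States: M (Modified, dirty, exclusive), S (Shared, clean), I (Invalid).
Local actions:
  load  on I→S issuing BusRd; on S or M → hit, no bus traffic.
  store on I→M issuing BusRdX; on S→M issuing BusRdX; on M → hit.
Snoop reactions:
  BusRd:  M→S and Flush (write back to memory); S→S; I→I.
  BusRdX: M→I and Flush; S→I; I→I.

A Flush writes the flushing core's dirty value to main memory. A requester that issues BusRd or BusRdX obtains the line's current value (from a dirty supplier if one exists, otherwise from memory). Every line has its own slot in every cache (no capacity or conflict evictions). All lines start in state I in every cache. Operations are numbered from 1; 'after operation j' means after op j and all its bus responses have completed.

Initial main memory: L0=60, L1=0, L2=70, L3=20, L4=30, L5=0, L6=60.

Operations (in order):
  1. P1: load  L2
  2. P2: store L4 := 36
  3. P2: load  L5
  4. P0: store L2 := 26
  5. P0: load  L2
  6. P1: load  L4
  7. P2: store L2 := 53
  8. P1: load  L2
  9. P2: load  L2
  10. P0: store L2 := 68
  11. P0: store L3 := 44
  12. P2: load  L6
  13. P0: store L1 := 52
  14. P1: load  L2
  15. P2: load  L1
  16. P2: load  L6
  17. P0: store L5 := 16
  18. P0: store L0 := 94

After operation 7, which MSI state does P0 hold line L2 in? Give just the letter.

state = I

1. P1: load  L2  bus=[BusRd]  L2: P0=I P1=S P2=I  mem[L2]=70
2. P2: store L4 := 36  bus=[BusRdX]  L4: P0=I P1=I P2=M  mem[L4]=30
3. P2: load  L5  bus=[BusRd]  L5: P0=I P1=I P2=S  mem[L5]=0
4. P0: store L2 := 26  bus=[BusRdX]  L2: P0=M P1=I P2=I  mem[L2]=70
5. P0: load  L2  bus=[-]  L2: P0=M P1=I P2=I  mem[L2]=70
6. P1: load  L4  bus=[BusRd,Flush]  L4: P0=I P1=S P2=S  mem[L4]=36
7. P2: store L2 := 53  bus=[BusRdX,Flush]  L2: P0=I P1=I P2=M  mem[L2]=26
8. P1: load  L2  bus=[BusRd,Flush]  L2: P0=I P1=S P2=S  mem[L2]=53
9. P2: load  L2  bus=[-]  L2: P0=I P1=S P2=S  mem[L2]=53
10. P0: store L2 := 68  bus=[BusRdX]  L2: P0=M P1=I P2=I  mem[L2]=53
11. P0: store L3 := 44  bus=[BusRdX]  L3: P0=M P1=I P2=I  mem[L3]=20
12. P2: load  L6  bus=[BusRd]  L6: P0=I P1=I P2=S  mem[L6]=60
13. P0: store L1 := 52  bus=[BusRdX]  L1: P0=M P1=I P2=I  mem[L1]=0
14. P1: load  L2  bus=[BusRd,Flush]  L2: P0=S P1=S P2=I  mem[L2]=68
15. P2: load  L1  bus=[BusRd,Flush]  L1: P0=S P1=I P2=S  mem[L1]=52
16. P2: load  L6  bus=[-]  L6: P0=I P1=I P2=S  mem[L6]=60
17. P0: store L5 := 16  bus=[BusRdX]  L5: P0=M P1=I P2=I  mem[L5]=0
18. P0: store L0 := 94  bus=[BusRdX]  L0: P0=M P1=I P2=I  mem[L0]=60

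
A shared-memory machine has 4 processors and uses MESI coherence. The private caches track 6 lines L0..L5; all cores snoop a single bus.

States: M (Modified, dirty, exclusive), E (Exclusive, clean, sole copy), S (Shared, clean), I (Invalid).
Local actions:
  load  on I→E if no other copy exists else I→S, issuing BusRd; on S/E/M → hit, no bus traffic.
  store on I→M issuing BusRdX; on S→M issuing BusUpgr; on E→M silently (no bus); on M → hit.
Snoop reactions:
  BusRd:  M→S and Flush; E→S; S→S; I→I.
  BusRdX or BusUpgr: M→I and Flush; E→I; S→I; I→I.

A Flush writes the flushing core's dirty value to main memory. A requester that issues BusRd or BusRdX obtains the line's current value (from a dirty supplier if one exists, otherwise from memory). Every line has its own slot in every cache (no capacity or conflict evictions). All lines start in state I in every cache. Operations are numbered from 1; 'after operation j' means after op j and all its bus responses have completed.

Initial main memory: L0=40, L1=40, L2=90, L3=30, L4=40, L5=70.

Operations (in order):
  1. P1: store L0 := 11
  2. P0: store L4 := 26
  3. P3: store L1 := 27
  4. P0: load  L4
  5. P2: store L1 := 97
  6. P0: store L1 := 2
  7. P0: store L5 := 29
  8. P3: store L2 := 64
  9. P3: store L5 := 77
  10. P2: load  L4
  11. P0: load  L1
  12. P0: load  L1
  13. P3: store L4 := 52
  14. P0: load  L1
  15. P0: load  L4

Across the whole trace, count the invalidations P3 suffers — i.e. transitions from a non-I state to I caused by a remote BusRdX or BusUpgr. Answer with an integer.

invalidations = 1

1. P1: store L0 := 11  bus=[BusRdX]  L0: P0=I P1=M P2=I P3=I  mem[L0]=40
2. P0: store L4 := 26  bus=[BusRdX]  L4: P0=M P1=I P2=I P3=I  mem[L4]=40
3. P3: store L1 := 27  bus=[BusRdX]  L1: P0=I P1=I P2=I P3=M  mem[L1]=40
4. P0: load  L4  bus=[-]  L4: P0=M P1=I P2=I P3=I  mem[L4]=40
5. P2: store L1 := 97  bus=[BusRdX,Flush]  L1: P0=I P1=I P2=M P3=I  mem[L1]=27
6. P0: store L1 := 2  bus=[BusRdX,Flush]  L1: P0=M P1=I P2=I P3=I  mem[L1]=97
7. P0: store L5 := 29  bus=[BusRdX]  L5: P0=M P1=I P2=I P3=I  mem[L5]=70
8. P3: store L2 := 64  bus=[BusRdX]  L2: P0=I P1=I P2=I P3=M  mem[L2]=90
9. P3: store L5 := 77  bus=[BusRdX,Flush]  L5: P0=I P1=I P2=I P3=M  mem[L5]=29
10. P2: load  L4  bus=[BusRd,Flush]  L4: P0=S P1=I P2=S P3=I  mem[L4]=26
11. P0: load  L1  bus=[-]  L1: P0=M P1=I P2=I P3=I  mem[L1]=97
12. P0: load  L1  bus=[-]  L1: P0=M P1=I P2=I P3=I  mem[L1]=97
13. P3: store L4 := 52  bus=[BusRdX]  L4: P0=I P1=I P2=I P3=M  mem[L4]=26
14. P0: load  L1  bus=[-]  L1: P0=M P1=I P2=I P3=I  mem[L1]=97
15. P0: load  L4  bus=[BusRd,Flush]  L4: P0=S P1=I P2=I P3=S  mem[L4]=52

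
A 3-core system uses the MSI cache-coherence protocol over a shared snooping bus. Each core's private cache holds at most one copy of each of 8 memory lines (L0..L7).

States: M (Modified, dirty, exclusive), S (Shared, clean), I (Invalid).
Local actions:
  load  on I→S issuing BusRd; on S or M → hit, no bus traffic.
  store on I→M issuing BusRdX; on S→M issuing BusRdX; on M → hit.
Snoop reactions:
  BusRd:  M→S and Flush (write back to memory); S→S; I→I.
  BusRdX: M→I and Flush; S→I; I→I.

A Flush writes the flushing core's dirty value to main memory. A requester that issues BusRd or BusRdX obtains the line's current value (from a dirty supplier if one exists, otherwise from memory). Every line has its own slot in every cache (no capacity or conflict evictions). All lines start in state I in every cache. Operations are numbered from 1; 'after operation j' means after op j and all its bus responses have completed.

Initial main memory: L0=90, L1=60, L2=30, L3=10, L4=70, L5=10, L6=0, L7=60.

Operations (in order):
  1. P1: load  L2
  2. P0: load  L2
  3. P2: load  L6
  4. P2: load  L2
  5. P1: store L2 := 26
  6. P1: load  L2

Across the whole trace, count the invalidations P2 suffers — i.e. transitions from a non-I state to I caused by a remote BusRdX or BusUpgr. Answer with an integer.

invalidations = 1

[1] P1: load  L2 | P0:I, P1:S(30), P2:I | bus: BusRd
[2] P0: load  L2 | P0:S(30), P1:S(30), P2:I | bus: BusRd
[3] P2: load  L6 | P0:I, P1:I, P2:S(0) | bus: BusRd
[4] P2: load  L2 | P0:S(30), P1:S(30), P2:S(30) | bus: BusRd
[5] P1: store L2 := 26 | P0:I, P1:M(26), P2:I | bus: BusRdX
[6] P1: load  L2 | P0:I, P1:M(26), P2:I | bus: none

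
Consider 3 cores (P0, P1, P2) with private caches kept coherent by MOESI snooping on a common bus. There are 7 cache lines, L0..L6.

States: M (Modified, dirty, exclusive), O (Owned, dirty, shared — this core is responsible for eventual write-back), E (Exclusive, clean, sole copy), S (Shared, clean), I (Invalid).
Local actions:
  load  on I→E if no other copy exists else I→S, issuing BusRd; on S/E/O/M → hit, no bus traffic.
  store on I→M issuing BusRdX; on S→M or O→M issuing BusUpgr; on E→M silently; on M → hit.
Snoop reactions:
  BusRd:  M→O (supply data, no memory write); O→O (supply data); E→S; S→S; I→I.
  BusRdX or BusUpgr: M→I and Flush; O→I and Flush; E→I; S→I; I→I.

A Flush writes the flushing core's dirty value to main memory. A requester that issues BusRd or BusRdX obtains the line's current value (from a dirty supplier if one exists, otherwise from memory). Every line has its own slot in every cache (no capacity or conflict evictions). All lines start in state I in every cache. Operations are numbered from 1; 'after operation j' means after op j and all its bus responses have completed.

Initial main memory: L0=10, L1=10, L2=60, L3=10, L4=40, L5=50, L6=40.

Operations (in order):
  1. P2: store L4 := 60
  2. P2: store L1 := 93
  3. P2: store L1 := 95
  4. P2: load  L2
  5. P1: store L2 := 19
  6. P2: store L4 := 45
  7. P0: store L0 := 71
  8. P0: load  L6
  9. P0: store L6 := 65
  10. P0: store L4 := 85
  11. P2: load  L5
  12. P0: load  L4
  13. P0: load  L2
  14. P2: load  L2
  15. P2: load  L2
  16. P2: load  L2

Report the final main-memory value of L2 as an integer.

memory[L2] = 60

[1] P2: store L4 := 60 | P0:I, P1:I, P2:M(60) | bus: BusRdX
[2] P2: store L1 := 93 | P0:I, P1:I, P2:M(93) | bus: BusRdX
[3] P2: store L1 := 95 | P0:I, P1:I, P2:M(95) | bus: none
[4] P2: load  L2 | P0:I, P1:I, P2:E(60) | bus: BusRd
[5] P1: store L2 := 19 | P0:I, P1:M(19), P2:I | bus: BusRdX
[6] P2: store L4 := 45 | P0:I, P1:I, P2:M(45) | bus: none
[7] P0: store L0 := 71 | P0:M(71), P1:I, P2:I | bus: BusRdX
[8] P0: load  L6 | P0:E(40), P1:I, P2:I | bus: BusRd
[9] P0: store L6 := 65 | P0:M(65), P1:I, P2:I | bus: none
[10] P0: store L4 := 85 | P0:M(85), P1:I, P2:I | bus: BusRdX,Flush
[11] P2: load  L5 | P0:I, P1:I, P2:E(50) | bus: BusRd
[12] P0: load  L4 | P0:M(85), P1:I, P2:I | bus: none
[13] P0: load  L2 | P0:S(19), P1:O(19), P2:I | bus: BusRd
[14] P2: load  L2 | P0:S(19), P1:O(19), P2:S(19) | bus: BusRd
[15] P2: load  L2 | P0:S(19), P1:O(19), P2:S(19) | bus: none
[16] P2: load  L2 | P0:S(19), P1:O(19), P2:S(19) | bus: none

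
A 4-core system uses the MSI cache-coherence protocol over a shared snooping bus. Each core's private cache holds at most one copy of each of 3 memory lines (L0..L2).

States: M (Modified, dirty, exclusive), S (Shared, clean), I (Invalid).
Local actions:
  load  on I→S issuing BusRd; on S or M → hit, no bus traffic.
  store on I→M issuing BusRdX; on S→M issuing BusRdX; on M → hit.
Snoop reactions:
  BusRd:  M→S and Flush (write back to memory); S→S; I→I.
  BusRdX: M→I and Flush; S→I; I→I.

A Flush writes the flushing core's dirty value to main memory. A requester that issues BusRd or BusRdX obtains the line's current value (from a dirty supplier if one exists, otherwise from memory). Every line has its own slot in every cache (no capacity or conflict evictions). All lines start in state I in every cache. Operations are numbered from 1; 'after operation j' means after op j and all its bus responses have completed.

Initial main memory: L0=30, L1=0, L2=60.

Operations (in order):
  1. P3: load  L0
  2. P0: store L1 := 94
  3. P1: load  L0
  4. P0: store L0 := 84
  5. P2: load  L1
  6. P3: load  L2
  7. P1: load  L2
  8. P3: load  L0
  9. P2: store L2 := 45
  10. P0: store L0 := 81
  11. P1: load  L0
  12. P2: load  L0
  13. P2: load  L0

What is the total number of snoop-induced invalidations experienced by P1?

invalidations = 2

[1] P3: load  L0 | P0:I, P1:I, P2:I, P3:S(30) | bus: BusRd
[2] P0: store L1 := 94 | P0:M(94), P1:I, P2:I, P3:I | bus: BusRdX
[3] P1: load  L0 | P0:I, P1:S(30), P2:I, P3:S(30) | bus: BusRd
[4] P0: store L0 := 84 | P0:M(84), P1:I, P2:I, P3:I | bus: BusRdX
[5] P2: load  L1 | P0:S(94), P1:I, P2:S(94), P3:I | bus: BusRd,Flush
[6] P3: load  L2 | P0:I, P1:I, P2:I, P3:S(60) | bus: BusRd
[7] P1: load  L2 | P0:I, P1:S(60), P2:I, P3:S(60) | bus: BusRd
[8] P3: load  L0 | P0:S(84), P1:I, P2:I, P3:S(84) | bus: BusRd,Flush
[9] P2: store L2 := 45 | P0:I, P1:I, P2:M(45), P3:I | bus: BusRdX
[10] P0: store L0 := 81 | P0:M(81), P1:I, P2:I, P3:I | bus: BusRdX
[11] P1: load  L0 | P0:S(81), P1:S(81), P2:I, P3:I | bus: BusRd,Flush
[12] P2: load  L0 | P0:S(81), P1:S(81), P2:S(81), P3:I | bus: BusRd
[13] P2: load  L0 | P0:S(81), P1:S(81), P2:S(81), P3:I | bus: none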